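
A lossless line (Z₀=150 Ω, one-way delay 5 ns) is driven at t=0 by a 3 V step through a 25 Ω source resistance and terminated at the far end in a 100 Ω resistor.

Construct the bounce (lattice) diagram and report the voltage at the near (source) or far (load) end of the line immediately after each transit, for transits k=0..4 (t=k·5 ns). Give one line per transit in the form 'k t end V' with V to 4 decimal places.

0 0 source 2.5714
1 5 load 2.0571
2 10 source 2.4245
3 15 load 2.3510
4 20 source 2.4035

Γ_L=-0.200000, Γ_S=-0.714286; launch V₁=3·150/175=2.571429
k=0 src: V=2.5714
k=1 load: inc=2.571429, refl=2.571429·-0.200000=-0.5143; V=0.000000+2.571429+-0.514286=2.0571
k=2 src: inc=-0.514286, refl=-0.514286·-0.714286=0.3673; V=2.571429+-0.514286+0.367347=2.4245
k=3 load: inc=0.367347, refl=0.367347·-0.200000=-0.0735; V=2.057143+0.367347+-0.073469=2.3510
k=4 src: inc=-0.073469, refl=-0.073469·-0.714286=0.0525; V=2.424490+-0.073469+0.052478=2.4035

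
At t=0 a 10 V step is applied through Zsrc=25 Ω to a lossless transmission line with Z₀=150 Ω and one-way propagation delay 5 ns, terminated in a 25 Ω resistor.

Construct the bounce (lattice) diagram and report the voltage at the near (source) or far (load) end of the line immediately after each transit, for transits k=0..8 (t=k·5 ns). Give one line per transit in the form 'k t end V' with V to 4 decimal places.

0 0 source 8.5714
1 5 load 2.4490
2 10 source 6.8222
3 15 load 3.6985
4 20 source 5.9297
5 25 load 4.3359
6 30 source 5.4743
7 35 load 4.6612
8 40 source 5.2420

Γ_L=-0.714286, Γ_S=-0.714286; launch V₁=10·150/175=8.571429
k=0 src: V=8.5714
k=1 load: inc=8.571429, refl=8.571429·-0.714286=-6.1224; V=0.000000+8.571429+-6.122449=2.4490
k=2 src: inc=-6.122449, refl=-6.122449·-0.714286=4.3732; V=8.571429+-6.122449+4.373178=6.8222
k=3 load: inc=4.373178, refl=4.373178·-0.714286=-3.1237; V=2.448980+4.373178+-3.123698=3.6985
k=4 src: inc=-3.123698, refl=-3.123698·-0.714286=2.2312; V=6.822157+-3.123698+2.231213=5.9297
k=5 load: inc=2.231213, refl=2.231213·-0.714286=-1.5937; V=3.698459+2.231213+-1.593724=4.3359
k=6 src: inc=-1.593724, refl=-1.593724·-0.714286=1.1384; V=5.929672+-1.593724+1.138374=5.4743
k=7 load: inc=1.138374, refl=1.138374·-0.714286=-0.8131; V=4.335948+1.138374+-0.813124=4.6612
k=8 src: inc=-0.813124, refl=-0.813124·-0.714286=0.5808; V=5.474323+-0.813124+0.580803=5.2420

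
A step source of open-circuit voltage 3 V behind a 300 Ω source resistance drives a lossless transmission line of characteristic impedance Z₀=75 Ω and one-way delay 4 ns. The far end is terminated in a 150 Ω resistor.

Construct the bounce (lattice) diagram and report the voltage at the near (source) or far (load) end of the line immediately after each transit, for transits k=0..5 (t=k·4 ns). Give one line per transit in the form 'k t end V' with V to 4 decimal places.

0 0 source 0.6000
1 4 load 0.8000
2 8 source 0.9200
3 12 load 0.9600
4 16 source 0.9840
5 20 load 0.9920

Γ_L=0.333333, Γ_S=0.600000; launch V₁=3·75/375=0.600000
k=0 src: V=0.6000
k=1 load: inc=0.600000, refl=0.600000·0.333333=0.2000; V=0.000000+0.600000+0.200000=0.8000
k=2 src: inc=0.200000, refl=0.200000·0.600000=0.1200; V=0.600000+0.200000+0.120000=0.9200
k=3 load: inc=0.120000, refl=0.120000·0.333333=0.0400; V=0.800000+0.120000+0.040000=0.9600
k=4 src: inc=0.040000, refl=0.040000·0.600000=0.0240; V=0.920000+0.040000+0.024000=0.9840
k=5 load: inc=0.024000, refl=0.024000·0.333333=0.0080; V=0.960000+0.024000+0.008000=0.9920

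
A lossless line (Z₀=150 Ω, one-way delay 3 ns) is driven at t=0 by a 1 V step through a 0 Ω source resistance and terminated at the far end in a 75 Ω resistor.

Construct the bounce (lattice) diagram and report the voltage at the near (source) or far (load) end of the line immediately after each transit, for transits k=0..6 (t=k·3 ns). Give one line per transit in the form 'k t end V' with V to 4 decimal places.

0 0 source 1.0000
1 3 load 0.6667
2 6 source 1.0000
3 9 load 0.8889
4 12 source 1.0000
5 15 load 0.9630
6 18 source 1.0000

Γ_L=-0.333333, Γ_S=-1.000000; launch V₁=1·150/150=1.000000
k=0 src: V=1.0000
k=1 load: inc=1.000000, refl=1.000000·-0.333333=-0.3333; V=0.000000+1.000000+-0.333333=0.6667
k=2 src: inc=-0.333333, refl=-0.333333·-1.000000=0.3333; V=1.000000+-0.333333+0.333333=1.0000
k=3 load: inc=0.333333, refl=0.333333·-0.333333=-0.1111; V=0.666667+0.333333+-0.111111=0.8889
k=4 src: inc=-0.111111, refl=-0.111111·-1.000000=0.1111; V=1.000000+-0.111111+0.111111=1.0000
k=5 load: inc=0.111111, refl=0.111111·-0.333333=-0.0370; V=0.888889+0.111111+-0.037037=0.9630
k=6 src: inc=-0.037037, refl=-0.037037·-1.000000=0.0370; V=1.000000+-0.037037+0.037037=1.0000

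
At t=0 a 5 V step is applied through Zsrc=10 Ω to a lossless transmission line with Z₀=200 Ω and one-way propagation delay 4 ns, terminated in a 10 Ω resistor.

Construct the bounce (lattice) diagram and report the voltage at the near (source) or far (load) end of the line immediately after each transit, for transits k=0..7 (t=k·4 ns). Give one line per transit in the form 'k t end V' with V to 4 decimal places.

Γ_L=-0.904762, Γ_S=-0.904762; launch V₁=5·200/210=4.761905
k=0 src: V=4.7619
k=1 load: inc=4.761905, refl=4.761905·-0.904762=-4.3084; V=0.000000+4.761905+-4.308390=0.4535
k=2 src: inc=-4.308390, refl=-4.308390·-0.904762=3.8981; V=4.761905+-4.308390+3.898067=4.3516
k=3 load: inc=3.898067, refl=3.898067·-0.904762=-3.5268; V=0.453515+3.898067+-3.526823=0.8248
k=4 src: inc=-3.526823, refl=-3.526823·-0.904762=3.1909; V=4.351582+-3.526823+3.190935=4.0157
k=5 load: inc=3.190935, refl=3.190935·-0.904762=-2.8870; V=0.824759+3.190935+-2.887036=1.1287
k=6 src: inc=-2.887036, refl=-2.887036·-0.904762=2.6121; V=4.015694+-2.887036+2.612080=3.7407
k=7 load: inc=2.612080, refl=2.612080·-0.904762=-2.3633; V=1.128658+2.612080+-2.363311=1.3774

0 0 source 4.7619
1 4 load 0.4535
2 8 source 4.3516
3 12 load 0.8248
4 16 source 4.0157
5 20 load 1.1287
6 24 source 3.7407
7 28 load 1.3774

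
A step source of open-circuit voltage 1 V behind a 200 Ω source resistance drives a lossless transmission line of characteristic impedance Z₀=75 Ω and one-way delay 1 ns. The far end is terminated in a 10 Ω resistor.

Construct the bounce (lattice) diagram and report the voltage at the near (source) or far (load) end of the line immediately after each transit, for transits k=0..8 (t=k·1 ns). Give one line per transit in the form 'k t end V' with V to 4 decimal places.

Γ_L=-0.764706, Γ_S=0.454545; launch V₁=1·75/275=0.272727
k=0 src: V=0.2727
k=1 load: inc=0.272727, refl=0.272727·-0.764706=-0.2086; V=0.000000+0.272727+-0.208556=0.0642
k=2 src: inc=-0.208556, refl=-0.208556·0.454545=-0.0948; V=0.272727+-0.208556+-0.094798=-0.0306
k=3 load: inc=-0.094798, refl=-0.094798·-0.764706=0.0725; V=0.064171+-0.094798+0.072493=0.0419
k=4 src: inc=0.072493, refl=0.072493·0.454545=0.0330; V=-0.030627+0.072493+0.032951=0.0748
k=5 load: inc=0.032951, refl=0.032951·-0.764706=-0.0252; V=0.041866+0.032951+-0.025198=0.0496
k=6 src: inc=-0.025198, refl=-0.025198·0.454545=-0.0115; V=0.074817+-0.025198+-0.011454=0.0382
k=7 load: inc=-0.011454, refl=-0.011454·-0.764706=0.0088; V=0.049619+-0.011454+0.008759=0.0469
k=8 src: inc=0.008759, refl=0.008759·0.454545=0.0040; V=0.038165+0.008759+0.003981=0.0509

0 0 source 0.2727
1 1 load 0.0642
2 2 source -0.0306
3 3 load 0.0419
4 4 source 0.0748
5 5 load 0.0496
6 6 source 0.0382
7 7 load 0.0469
8 8 source 0.0509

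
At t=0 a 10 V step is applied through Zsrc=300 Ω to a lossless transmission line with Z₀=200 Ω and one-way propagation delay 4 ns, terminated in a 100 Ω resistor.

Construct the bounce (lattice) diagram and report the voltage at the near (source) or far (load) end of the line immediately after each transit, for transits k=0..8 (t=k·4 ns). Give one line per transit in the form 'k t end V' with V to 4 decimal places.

Γ_L=-0.333333, Γ_S=0.200000; launch V₁=10·200/500=4.000000
k=0 src: V=4.0000
k=1 load: inc=4.000000, refl=4.000000·-0.333333=-1.3333; V=0.000000+4.000000+-1.333333=2.6667
k=2 src: inc=-1.333333, refl=-1.333333·0.200000=-0.2667; V=4.000000+-1.333333+-0.266667=2.4000
k=3 load: inc=-0.266667, refl=-0.266667·-0.333333=0.0889; V=2.666667+-0.266667+0.088889=2.4889
k=4 src: inc=0.088889, refl=0.088889·0.200000=0.0178; V=2.400000+0.088889+0.017778=2.5067
k=5 load: inc=0.017778, refl=0.017778·-0.333333=-0.0059; V=2.488889+0.017778+-0.005926=2.5007
k=6 src: inc=-0.005926, refl=-0.005926·0.200000=-0.0012; V=2.506667+-0.005926+-0.001185=2.4996
k=7 load: inc=-0.001185, refl=-0.001185·-0.333333=0.0004; V=2.500741+-0.001185+0.000395=2.5000
k=8 src: inc=0.000395, refl=0.000395·0.200000=0.0001; V=2.499556+0.000395+0.000079=2.5000

0 0 source 4.0000
1 4 load 2.6667
2 8 source 2.4000
3 12 load 2.4889
4 16 source 2.5067
5 20 load 2.5007
6 24 source 2.4996
7 28 load 2.5000
8 32 source 2.5000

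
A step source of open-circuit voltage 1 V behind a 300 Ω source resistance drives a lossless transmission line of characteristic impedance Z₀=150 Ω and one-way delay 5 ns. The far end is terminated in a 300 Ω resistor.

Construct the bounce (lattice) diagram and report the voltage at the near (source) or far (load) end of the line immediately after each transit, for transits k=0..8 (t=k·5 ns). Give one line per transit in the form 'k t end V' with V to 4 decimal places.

0 0 source 0.3333
1 5 load 0.4444
2 10 source 0.4815
3 15 load 0.4938
4 20 source 0.4979
5 25 load 0.4993
6 30 source 0.4998
7 35 load 0.4999
8 40 source 0.5000

Γ_L=0.333333, Γ_S=0.333333; launch V₁=1·150/450=0.333333
k=0 src: V=0.3333
k=1 load: inc=0.333333, refl=0.333333·0.333333=0.1111; V=0.000000+0.333333+0.111111=0.4444
k=2 src: inc=0.111111, refl=0.111111·0.333333=0.0370; V=0.333333+0.111111+0.037037=0.4815
k=3 load: inc=0.037037, refl=0.037037·0.333333=0.0123; V=0.444444+0.037037+0.012346=0.4938
k=4 src: inc=0.012346, refl=0.012346·0.333333=0.0041; V=0.481481+0.012346+0.004115=0.4979
k=5 load: inc=0.004115, refl=0.004115·0.333333=0.0014; V=0.493827+0.004115+0.001372=0.4993
k=6 src: inc=0.001372, refl=0.001372·0.333333=0.0005; V=0.497942+0.001372+0.000457=0.4998
k=7 load: inc=0.000457, refl=0.000457·0.333333=0.0002; V=0.499314+0.000457+0.000152=0.4999
k=8 src: inc=0.000152, refl=0.000152·0.333333=0.0001; V=0.499771+0.000152+0.000051=0.5000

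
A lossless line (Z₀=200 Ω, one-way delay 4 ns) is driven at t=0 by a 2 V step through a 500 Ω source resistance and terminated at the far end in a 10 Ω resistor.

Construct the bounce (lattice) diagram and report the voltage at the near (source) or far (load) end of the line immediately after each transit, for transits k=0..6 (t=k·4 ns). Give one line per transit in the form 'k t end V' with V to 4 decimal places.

0 0 source 0.5714
1 4 load 0.0544
2 8 source -0.1672
3 12 load 0.0333
4 16 source 0.1192
5 20 load 0.0415
6 24 source 0.0082

Γ_L=-0.904762, Γ_S=0.428571; launch V₁=2·200/700=0.571429
k=0 src: V=0.5714
k=1 load: inc=0.571429, refl=0.571429·-0.904762=-0.5170; V=0.000000+0.571429+-0.517007=0.0544
k=2 src: inc=-0.517007, refl=-0.517007·0.428571=-0.2216; V=0.571429+-0.517007+-0.221574=-0.1672
k=3 load: inc=-0.221574, refl=-0.221574·-0.904762=0.2005; V=0.054422+-0.221574+0.200472=0.0333
k=4 src: inc=0.200472, refl=0.200472·0.428571=0.0859; V=-0.167153+0.200472+0.085917=0.1192
k=5 load: inc=0.085917, refl=0.085917·-0.904762=-0.0777; V=0.033319+0.085917+-0.077734=0.0415
k=6 src: inc=-0.077734, refl=-0.077734·0.428571=-0.0333; V=0.119236+-0.077734+-0.033315=0.0082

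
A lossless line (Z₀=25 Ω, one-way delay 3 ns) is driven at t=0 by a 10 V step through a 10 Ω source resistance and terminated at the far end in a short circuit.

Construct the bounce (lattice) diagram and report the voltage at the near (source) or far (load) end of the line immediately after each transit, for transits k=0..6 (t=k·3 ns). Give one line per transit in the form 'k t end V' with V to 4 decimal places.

0 0 source 7.1429
1 3 load 0.0000
2 6 source 3.0612
3 9 load 0.0000
4 12 source 1.3120
5 15 load 0.0000
6 18 source 0.5623

Γ_L=-1.000000, Γ_S=-0.428571; launch V₁=10·25/35=7.142857
k=0 src: V=7.1429
k=1 load: inc=7.142857, refl=7.142857·-1.000000=-7.1429; V=0.000000+7.142857+-7.142857=0.0000
k=2 src: inc=-7.142857, refl=-7.142857·-0.428571=3.0612; V=7.142857+-7.142857+3.061224=3.0612
k=3 load: inc=3.061224, refl=3.061224·-1.000000=-3.0612; V=0.000000+3.061224+-3.061224=0.0000
k=4 src: inc=-3.061224, refl=-3.061224·-0.428571=1.3120; V=3.061224+-3.061224+1.311953=1.3120
k=5 load: inc=1.311953, refl=1.311953·-1.000000=-1.3120; V=0.000000+1.311953+-1.311953=0.0000
k=6 src: inc=-1.311953, refl=-1.311953·-0.428571=0.5623; V=1.311953+-1.311953+0.562266=0.5623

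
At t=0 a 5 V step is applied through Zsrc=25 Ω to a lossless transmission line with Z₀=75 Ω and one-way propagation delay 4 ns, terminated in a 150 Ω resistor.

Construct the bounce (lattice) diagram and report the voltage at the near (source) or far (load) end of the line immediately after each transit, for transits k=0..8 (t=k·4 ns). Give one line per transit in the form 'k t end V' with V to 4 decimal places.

0 0 source 3.7500
1 4 load 5.0000
2 8 source 4.3750
3 12 load 4.1667
4 16 source 4.2708
5 20 load 4.3056
6 24 source 4.2882
7 28 load 4.2824
8 32 source 4.2853

Γ_L=0.333333, Γ_S=-0.500000; launch V₁=5·75/100=3.750000
k=0 src: V=3.7500
k=1 load: inc=3.750000, refl=3.750000·0.333333=1.2500; V=0.000000+3.750000+1.250000=5.0000
k=2 src: inc=1.250000, refl=1.250000·-0.500000=-0.6250; V=3.750000+1.250000+-0.625000=4.3750
k=3 load: inc=-0.625000, refl=-0.625000·0.333333=-0.2083; V=5.000000+-0.625000+-0.208333=4.1667
k=4 src: inc=-0.208333, refl=-0.208333·-0.500000=0.1042; V=4.375000+-0.208333+0.104167=4.2708
k=5 load: inc=0.104167, refl=0.104167·0.333333=0.0347; V=4.166667+0.104167+0.034722=4.3056
k=6 src: inc=0.034722, refl=0.034722·-0.500000=-0.0174; V=4.270833+0.034722+-0.017361=4.2882
k=7 load: inc=-0.017361, refl=-0.017361·0.333333=-0.0058; V=4.305556+-0.017361+-0.005787=4.2824
k=8 src: inc=-0.005787, refl=-0.005787·-0.500000=0.0029; V=4.288194+-0.005787+0.002894=4.2853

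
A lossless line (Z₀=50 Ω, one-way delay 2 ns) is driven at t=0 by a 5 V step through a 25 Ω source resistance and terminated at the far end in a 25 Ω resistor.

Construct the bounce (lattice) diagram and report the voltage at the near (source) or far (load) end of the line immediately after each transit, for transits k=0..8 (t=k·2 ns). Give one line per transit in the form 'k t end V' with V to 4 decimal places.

0 0 source 3.3333
1 2 load 2.2222
2 4 source 2.5926
3 6 load 2.4691
4 8 source 2.5103
5 10 load 2.4966
6 12 source 2.5011
7 14 load 2.4996
8 16 source 2.5001

Γ_L=-0.333333, Γ_S=-0.333333; launch V₁=5·50/75=3.333333
k=0 src: V=3.3333
k=1 load: inc=3.333333, refl=3.333333·-0.333333=-1.1111; V=0.000000+3.333333+-1.111111=2.2222
k=2 src: inc=-1.111111, refl=-1.111111·-0.333333=0.3704; V=3.333333+-1.111111+0.370370=2.5926
k=3 load: inc=0.370370, refl=0.370370·-0.333333=-0.1235; V=2.222222+0.370370+-0.123457=2.4691
k=4 src: inc=-0.123457, refl=-0.123457·-0.333333=0.0412; V=2.592593+-0.123457+0.041152=2.5103
k=5 load: inc=0.041152, refl=0.041152·-0.333333=-0.0137; V=2.469136+0.041152+-0.013717=2.4966
k=6 src: inc=-0.013717, refl=-0.013717·-0.333333=0.0046; V=2.510288+-0.013717+0.004572=2.5011
k=7 load: inc=0.004572, refl=0.004572·-0.333333=-0.0015; V=2.496571+0.004572+-0.001524=2.4996
k=8 src: inc=-0.001524, refl=-0.001524·-0.333333=0.0005; V=2.501143+-0.001524+0.000508=2.5001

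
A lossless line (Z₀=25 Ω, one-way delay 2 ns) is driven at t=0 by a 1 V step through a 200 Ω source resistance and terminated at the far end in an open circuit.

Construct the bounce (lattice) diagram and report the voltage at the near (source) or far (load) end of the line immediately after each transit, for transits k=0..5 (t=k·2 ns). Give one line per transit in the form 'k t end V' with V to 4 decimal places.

0 0 source 0.1111
1 2 load 0.2222
2 4 source 0.3086
3 6 load 0.3951
4 8 source 0.4623
5 10 load 0.5295

Γ_L=1.000000, Γ_S=0.777778; launch V₁=1·25/225=0.111111
k=0 src: V=0.1111
k=1 load: inc=0.111111, refl=0.111111·1.000000=0.1111; V=0.000000+0.111111+0.111111=0.2222
k=2 src: inc=0.111111, refl=0.111111·0.777778=0.0864; V=0.111111+0.111111+0.086420=0.3086
k=3 load: inc=0.086420, refl=0.086420·1.000000=0.0864; V=0.222222+0.086420+0.086420=0.3951
k=4 src: inc=0.086420, refl=0.086420·0.777778=0.0672; V=0.308642+0.086420+0.067215=0.4623
k=5 load: inc=0.067215, refl=0.067215·1.000000=0.0672; V=0.395062+0.067215+0.067215=0.5295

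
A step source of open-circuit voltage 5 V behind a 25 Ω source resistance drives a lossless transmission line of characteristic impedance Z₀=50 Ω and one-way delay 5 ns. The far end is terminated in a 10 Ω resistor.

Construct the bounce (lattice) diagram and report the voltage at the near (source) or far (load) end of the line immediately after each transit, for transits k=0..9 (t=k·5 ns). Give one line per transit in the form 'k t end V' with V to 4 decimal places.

0 0 source 3.3333
1 5 load 1.1111
2 10 source 1.8519
3 15 load 1.3580
4 20 source 1.5226
5 25 load 1.4129
6 30 source 1.4495
7 35 load 1.4251
8 40 source 1.4332
9 45 load 1.4278

Γ_L=-0.666667, Γ_S=-0.333333; launch V₁=5·50/75=3.333333
k=0 src: V=3.3333
k=1 load: inc=3.333333, refl=3.333333·-0.666667=-2.2222; V=0.000000+3.333333+-2.222222=1.1111
k=2 src: inc=-2.222222, refl=-2.222222·-0.333333=0.7407; V=3.333333+-2.222222+0.740741=1.8519
k=3 load: inc=0.740741, refl=0.740741·-0.666667=-0.4938; V=1.111111+0.740741+-0.493827=1.3580
k=4 src: inc=-0.493827, refl=-0.493827·-0.333333=0.1646; V=1.851852+-0.493827+0.164609=1.5226
k=5 load: inc=0.164609, refl=0.164609·-0.666667=-0.1097; V=1.358025+0.164609+-0.109739=1.4129
k=6 src: inc=-0.109739, refl=-0.109739·-0.333333=0.0366; V=1.522634+-0.109739+0.036580=1.4495
k=7 load: inc=0.036580, refl=0.036580·-0.666667=-0.0244; V=1.412894+0.036580+-0.024387=1.4251
k=8 src: inc=-0.024387, refl=-0.024387·-0.333333=0.0081; V=1.449474+-0.024387+0.008129=1.4332
k=9 load: inc=0.008129, refl=0.008129·-0.666667=-0.0054; V=1.425088+0.008129+-0.005419=1.4278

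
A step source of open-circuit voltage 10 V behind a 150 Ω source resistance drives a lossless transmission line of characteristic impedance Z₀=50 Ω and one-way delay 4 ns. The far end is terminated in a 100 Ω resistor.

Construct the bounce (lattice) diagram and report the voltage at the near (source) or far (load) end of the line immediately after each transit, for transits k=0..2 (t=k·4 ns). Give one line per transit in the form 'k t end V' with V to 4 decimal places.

Γ_L=0.333333, Γ_S=0.500000; launch V₁=10·50/200=2.500000
k=0 src: V=2.5000
k=1 load: inc=2.500000, refl=2.500000·0.333333=0.8333; V=0.000000+2.500000+0.833333=3.3333
k=2 src: inc=0.833333, refl=0.833333·0.500000=0.4167; V=2.500000+0.833333+0.416667=3.7500

0 0 source 2.5000
1 4 load 3.3333
2 8 source 3.7500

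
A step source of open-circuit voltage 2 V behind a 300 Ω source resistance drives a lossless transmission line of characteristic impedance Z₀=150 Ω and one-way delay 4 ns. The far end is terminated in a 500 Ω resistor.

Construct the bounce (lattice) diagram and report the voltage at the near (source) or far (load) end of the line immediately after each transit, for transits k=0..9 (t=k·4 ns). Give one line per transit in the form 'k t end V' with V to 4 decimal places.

Γ_L=0.538462, Γ_S=0.333333; launch V₁=2·150/450=0.666667
k=0 src: V=0.6667
k=1 load: inc=0.666667, refl=0.666667·0.538462=0.3590; V=0.000000+0.666667+0.358974=1.0256
k=2 src: inc=0.358974, refl=0.358974·0.333333=0.1197; V=0.666667+0.358974+0.119658=1.1453
k=3 load: inc=0.119658, refl=0.119658·0.538462=0.0644; V=1.025641+0.119658+0.064431=1.2097
k=4 src: inc=0.064431, refl=0.064431·0.333333=0.0215; V=1.145299+0.064431+0.021477=1.2312
k=5 load: inc=0.021477, refl=0.021477·0.538462=0.0116; V=1.209730+0.021477+0.011565=1.2428
k=6 src: inc=0.011565, refl=0.011565·0.333333=0.0039; V=1.231208+0.011565+0.003855=1.2466
k=7 load: inc=0.003855, refl=0.003855·0.538462=0.0021; V=1.242772+0.003855+0.002076=1.2487
k=8 src: inc=0.002076, refl=0.002076·0.333333=0.0007; V=1.246627+0.002076+0.000692=1.2494
k=9 load: inc=0.000692, refl=0.000692·0.538462=0.0004; V=1.248703+0.000692+0.000373=1.2498

0 0 source 0.6667
1 4 load 1.0256
2 8 source 1.1453
3 12 load 1.2097
4 16 source 1.2312
5 20 load 1.2428
6 24 source 1.2466
7 28 load 1.2487
8 32 source 1.2494
9 36 load 1.2498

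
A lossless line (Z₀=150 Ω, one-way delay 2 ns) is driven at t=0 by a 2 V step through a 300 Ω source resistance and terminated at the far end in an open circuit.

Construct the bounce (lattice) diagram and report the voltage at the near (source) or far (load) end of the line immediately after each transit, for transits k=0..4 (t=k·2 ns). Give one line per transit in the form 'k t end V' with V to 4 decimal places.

Γ_L=1.000000, Γ_S=0.333333; launch V₁=2·150/450=0.666667
k=0 src: V=0.6667
k=1 load: inc=0.666667, refl=0.666667·1.000000=0.6667; V=0.000000+0.666667+0.666667=1.3333
k=2 src: inc=0.666667, refl=0.666667·0.333333=0.2222; V=0.666667+0.666667+0.222222=1.5556
k=3 load: inc=0.222222, refl=0.222222·1.000000=0.2222; V=1.333333+0.222222+0.222222=1.7778
k=4 src: inc=0.222222, refl=0.222222·0.333333=0.0741; V=1.555556+0.222222+0.074074=1.8519

0 0 source 0.6667
1 2 load 1.3333
2 4 source 1.5556
3 6 load 1.7778
4 8 source 1.8519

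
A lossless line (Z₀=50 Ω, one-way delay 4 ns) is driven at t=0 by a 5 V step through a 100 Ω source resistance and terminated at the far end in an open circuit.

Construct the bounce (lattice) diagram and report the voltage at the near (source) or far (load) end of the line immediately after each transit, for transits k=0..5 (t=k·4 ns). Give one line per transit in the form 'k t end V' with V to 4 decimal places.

0 0 source 1.6667
1 4 load 3.3333
2 8 source 3.8889
3 12 load 4.4444
4 16 source 4.6296
5 20 load 4.8148

Γ_L=1.000000, Γ_S=0.333333; launch V₁=5·50/150=1.666667
k=0 src: V=1.6667
k=1 load: inc=1.666667, refl=1.666667·1.000000=1.6667; V=0.000000+1.666667+1.666667=3.3333
k=2 src: inc=1.666667, refl=1.666667·0.333333=0.5556; V=1.666667+1.666667+0.555556=3.8889
k=3 load: inc=0.555556, refl=0.555556·1.000000=0.5556; V=3.333333+0.555556+0.555556=4.4444
k=4 src: inc=0.555556, refl=0.555556·0.333333=0.1852; V=3.888889+0.555556+0.185185=4.6296
k=5 load: inc=0.185185, refl=0.185185·1.000000=0.1852; V=4.444444+0.185185+0.185185=4.8148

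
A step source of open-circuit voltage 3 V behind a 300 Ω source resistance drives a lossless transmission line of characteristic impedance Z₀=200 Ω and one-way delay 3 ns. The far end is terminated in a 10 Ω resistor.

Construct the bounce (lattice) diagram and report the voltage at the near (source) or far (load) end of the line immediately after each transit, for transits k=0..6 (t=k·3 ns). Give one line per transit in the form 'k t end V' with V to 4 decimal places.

0 0 source 1.2000
1 3 load 0.1143
2 6 source -0.1029
3 9 load 0.0936
4 12 source 0.1329
5 15 load 0.0973
6 18 source 0.0902

Γ_L=-0.904762, Γ_S=0.200000; launch V₁=3·200/500=1.200000
k=0 src: V=1.2000
k=1 load: inc=1.200000, refl=1.200000·-0.904762=-1.0857; V=0.000000+1.200000+-1.085714=0.1143
k=2 src: inc=-1.085714, refl=-1.085714·0.200000=-0.2171; V=1.200000+-1.085714+-0.217143=-0.1029
k=3 load: inc=-0.217143, refl=-0.217143·-0.904762=0.1965; V=0.114286+-0.217143+0.196463=0.0936
k=4 src: inc=0.196463, refl=0.196463·0.200000=0.0393; V=-0.102857+0.196463+0.039293=0.1329
k=5 load: inc=0.039293, refl=0.039293·-0.904762=-0.0356; V=0.093605+0.039293+-0.035550=0.0973
k=6 src: inc=-0.035550, refl=-0.035550·0.200000=-0.0071; V=0.132898+-0.035550+-0.007110=0.0902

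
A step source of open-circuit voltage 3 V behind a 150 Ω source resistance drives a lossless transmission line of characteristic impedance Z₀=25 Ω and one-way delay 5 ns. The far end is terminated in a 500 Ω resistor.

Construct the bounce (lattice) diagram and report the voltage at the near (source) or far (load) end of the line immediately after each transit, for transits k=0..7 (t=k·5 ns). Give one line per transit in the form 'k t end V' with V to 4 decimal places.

0 0 source 0.4286
1 5 load 0.8163
2 10 source 1.0933
3 15 load 1.3439
4 20 source 1.5229
5 25 load 1.6848
6 30 source 1.8005
7 35 load 1.9052

Γ_L=0.904762, Γ_S=0.714286; launch V₁=3·25/175=0.428571
k=0 src: V=0.4286
k=1 load: inc=0.428571, refl=0.428571·0.904762=0.3878; V=0.000000+0.428571+0.387755=0.8163
k=2 src: inc=0.387755, refl=0.387755·0.714286=0.2770; V=0.428571+0.387755+0.276968=1.0933
k=3 load: inc=0.276968, refl=0.276968·0.904762=0.2506; V=0.816327+0.276968+0.250590=1.3439
k=4 src: inc=0.250590, refl=0.250590·0.714286=0.1790; V=1.093294+0.250590+0.178993=1.5229
k=5 load: inc=0.178993, refl=0.178993·0.904762=0.1619; V=1.343884+0.178993+0.161946=1.6848
k=6 src: inc=0.161946, refl=0.161946·0.714286=0.1157; V=1.522877+0.161946+0.115676=1.8005
k=7 load: inc=0.115676, refl=0.115676·0.904762=0.1047; V=1.684823+0.115676+0.104659=1.9052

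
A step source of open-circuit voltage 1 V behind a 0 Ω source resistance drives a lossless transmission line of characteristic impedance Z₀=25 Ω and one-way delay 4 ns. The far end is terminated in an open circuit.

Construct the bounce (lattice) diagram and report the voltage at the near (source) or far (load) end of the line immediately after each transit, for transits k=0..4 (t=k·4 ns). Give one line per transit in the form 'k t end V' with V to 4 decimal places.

Γ_L=1.000000, Γ_S=-1.000000; launch V₁=1·25/25=1.000000
k=0 src: V=1.0000
k=1 load: inc=1.000000, refl=1.000000·1.000000=1.0000; V=0.000000+1.000000+1.000000=2.0000
k=2 src: inc=1.000000, refl=1.000000·-1.000000=-1.0000; V=1.000000+1.000000+-1.000000=1.0000
k=3 load: inc=-1.000000, refl=-1.000000·1.000000=-1.0000; V=2.000000+-1.000000+-1.000000=0.0000
k=4 src: inc=-1.000000, refl=-1.000000·-1.000000=1.0000; V=1.000000+-1.000000+1.000000=1.0000

0 0 source 1.0000
1 4 load 2.0000
2 8 source 1.0000
3 12 load 0.0000
4 16 source 1.0000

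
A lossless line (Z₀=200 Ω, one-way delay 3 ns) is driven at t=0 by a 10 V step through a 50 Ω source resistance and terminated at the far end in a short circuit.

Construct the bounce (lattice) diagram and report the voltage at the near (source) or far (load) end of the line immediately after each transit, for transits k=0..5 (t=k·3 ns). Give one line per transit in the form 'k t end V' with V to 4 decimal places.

0 0 source 8.0000
1 3 load 0.0000
2 6 source 4.8000
3 9 load 0.0000
4 12 source 2.8800
5 15 load 0.0000

Γ_L=-1.000000, Γ_S=-0.600000; launch V₁=10·200/250=8.000000
k=0 src: V=8.0000
k=1 load: inc=8.000000, refl=8.000000·-1.000000=-8.0000; V=0.000000+8.000000+-8.000000=0.0000
k=2 src: inc=-8.000000, refl=-8.000000·-0.600000=4.8000; V=8.000000+-8.000000+4.800000=4.8000
k=3 load: inc=4.800000, refl=4.800000·-1.000000=-4.8000; V=0.000000+4.800000+-4.800000=0.0000
k=4 src: inc=-4.800000, refl=-4.800000·-0.600000=2.8800; V=4.800000+-4.800000+2.880000=2.8800
k=5 load: inc=2.880000, refl=2.880000·-1.000000=-2.8800; V=0.000000+2.880000+-2.880000=0.0000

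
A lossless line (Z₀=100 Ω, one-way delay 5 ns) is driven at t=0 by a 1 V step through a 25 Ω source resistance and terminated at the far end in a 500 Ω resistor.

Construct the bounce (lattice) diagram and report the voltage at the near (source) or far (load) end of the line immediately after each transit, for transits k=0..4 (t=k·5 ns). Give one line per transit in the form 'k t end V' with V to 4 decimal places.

0 0 source 0.8000
1 5 load 1.3333
2 10 source 1.0133
3 15 load 0.8000
4 20 source 0.9280

Γ_L=0.666667, Γ_S=-0.600000; launch V₁=1·100/125=0.800000
k=0 src: V=0.8000
k=1 load: inc=0.800000, refl=0.800000·0.666667=0.5333; V=0.000000+0.800000+0.533333=1.3333
k=2 src: inc=0.533333, refl=0.533333·-0.600000=-0.3200; V=0.800000+0.533333+-0.320000=1.0133
k=3 load: inc=-0.320000, refl=-0.320000·0.666667=-0.2133; V=1.333333+-0.320000+-0.213333=0.8000
k=4 src: inc=-0.213333, refl=-0.213333·-0.600000=0.1280; V=1.013333+-0.213333+0.128000=0.9280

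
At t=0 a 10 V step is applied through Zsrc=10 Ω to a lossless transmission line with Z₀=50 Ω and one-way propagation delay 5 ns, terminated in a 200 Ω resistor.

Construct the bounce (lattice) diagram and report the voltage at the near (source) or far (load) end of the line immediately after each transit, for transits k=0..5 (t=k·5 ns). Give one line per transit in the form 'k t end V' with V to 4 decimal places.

0 0 source 8.3333
1 5 load 13.3333
2 10 source 10.0000
3 15 load 8.0000
4 20 source 9.3333
5 25 load 10.1333

Γ_L=0.600000, Γ_S=-0.666667; launch V₁=10·50/60=8.333333
k=0 src: V=8.3333
k=1 load: inc=8.333333, refl=8.333333·0.600000=5.0000; V=0.000000+8.333333+5.000000=13.3333
k=2 src: inc=5.000000, refl=5.000000·-0.666667=-3.3333; V=8.333333+5.000000+-3.333333=10.0000
k=3 load: inc=-3.333333, refl=-3.333333·0.600000=-2.0000; V=13.333333+-3.333333+-2.000000=8.0000
k=4 src: inc=-2.000000, refl=-2.000000·-0.666667=1.3333; V=10.000000+-2.000000+1.333333=9.3333
k=5 load: inc=1.333333, refl=1.333333·0.600000=0.8000; V=8.000000+1.333333+0.800000=10.1333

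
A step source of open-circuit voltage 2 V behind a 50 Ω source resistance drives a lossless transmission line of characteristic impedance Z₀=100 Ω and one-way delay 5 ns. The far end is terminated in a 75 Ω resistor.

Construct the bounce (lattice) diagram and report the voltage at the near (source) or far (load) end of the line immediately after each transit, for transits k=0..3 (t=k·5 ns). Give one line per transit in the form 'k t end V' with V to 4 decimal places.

Γ_L=-0.142857, Γ_S=-0.333333; launch V₁=2·100/150=1.333333
k=0 src: V=1.3333
k=1 load: inc=1.333333, refl=1.333333·-0.142857=-0.1905; V=0.000000+1.333333+-0.190476=1.1429
k=2 src: inc=-0.190476, refl=-0.190476·-0.333333=0.0635; V=1.333333+-0.190476+0.063492=1.2063
k=3 load: inc=0.063492, refl=0.063492·-0.142857=-0.0091; V=1.142857+0.063492+-0.009070=1.1973

0 0 source 1.3333
1 5 load 1.1429
2 10 source 1.2063
3 15 load 1.1973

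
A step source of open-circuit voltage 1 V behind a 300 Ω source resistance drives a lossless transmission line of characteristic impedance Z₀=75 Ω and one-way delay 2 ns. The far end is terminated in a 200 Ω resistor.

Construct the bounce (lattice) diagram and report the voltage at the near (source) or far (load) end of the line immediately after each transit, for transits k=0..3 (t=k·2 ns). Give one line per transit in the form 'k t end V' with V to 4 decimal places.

0 0 source 0.2000
1 2 load 0.2909
2 4 source 0.3455
3 6 load 0.3702

Γ_L=0.454545, Γ_S=0.600000; launch V₁=1·75/375=0.200000
k=0 src: V=0.2000
k=1 load: inc=0.200000, refl=0.200000·0.454545=0.0909; V=0.000000+0.200000+0.090909=0.2909
k=2 src: inc=0.090909, refl=0.090909·0.600000=0.0545; V=0.200000+0.090909+0.054545=0.3455
k=3 load: inc=0.054545, refl=0.054545·0.454545=0.0248; V=0.290909+0.054545+0.024793=0.3702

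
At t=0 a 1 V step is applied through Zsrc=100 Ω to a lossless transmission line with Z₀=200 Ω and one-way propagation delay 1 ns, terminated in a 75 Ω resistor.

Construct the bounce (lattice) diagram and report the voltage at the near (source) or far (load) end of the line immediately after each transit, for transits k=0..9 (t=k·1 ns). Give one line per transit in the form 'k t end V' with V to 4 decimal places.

Γ_L=-0.454545, Γ_S=-0.333333; launch V₁=1·200/300=0.666667
k=0 src: V=0.6667
k=1 load: inc=0.666667, refl=0.666667·-0.454545=-0.3030; V=0.000000+0.666667+-0.303030=0.3636
k=2 src: inc=-0.303030, refl=-0.303030·-0.333333=0.1010; V=0.666667+-0.303030+0.101010=0.4646
k=3 load: inc=0.101010, refl=0.101010·-0.454545=-0.0459; V=0.363636+0.101010+-0.045914=0.4187
k=4 src: inc=-0.045914, refl=-0.045914·-0.333333=0.0153; V=0.464646+-0.045914+0.015305=0.4340
k=5 load: inc=0.015305, refl=0.015305·-0.454545=-0.0070; V=0.418733+0.015305+-0.006957=0.4271
k=6 src: inc=-0.006957, refl=-0.006957·-0.333333=0.0023; V=0.434037+-0.006957+0.002319=0.4294
k=7 load: inc=0.002319, refl=0.002319·-0.454545=-0.0011; V=0.427081+0.002319+-0.001054=0.4283
k=8 src: inc=-0.001054, refl=-0.001054·-0.333333=0.0004; V=0.429400+-0.001054+0.000351=0.4287
k=9 load: inc=0.000351, refl=0.000351·-0.454545=-0.0002; V=0.428346+0.000351+-0.000160=0.4285

0 0 source 0.6667
1 1 load 0.3636
2 2 source 0.4646
3 3 load 0.4187
4 4 source 0.4340
5 5 load 0.4271
6 6 source 0.4294
7 7 load 0.4283
8 8 source 0.4287
9 9 load 0.4285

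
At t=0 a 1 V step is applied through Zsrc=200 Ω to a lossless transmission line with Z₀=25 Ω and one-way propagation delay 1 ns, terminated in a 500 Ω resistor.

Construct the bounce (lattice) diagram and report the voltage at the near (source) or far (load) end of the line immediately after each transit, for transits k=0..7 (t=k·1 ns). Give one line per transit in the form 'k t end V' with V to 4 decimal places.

0 0 source 0.1111
1 1 load 0.2116
2 2 source 0.2898
3 3 load 0.3606
4 4 source 0.4156
5 5 load 0.4654
6 6 source 0.5041
7 7 load 0.5391

Γ_L=0.904762, Γ_S=0.777778; launch V₁=1·25/225=0.111111
k=0 src: V=0.1111
k=1 load: inc=0.111111, refl=0.111111·0.904762=0.1005; V=0.000000+0.111111+0.100529=0.2116
k=2 src: inc=0.100529, refl=0.100529·0.777778=0.0782; V=0.111111+0.100529+0.078189=0.2898
k=3 load: inc=0.078189, refl=0.078189·0.904762=0.0707; V=0.211640+0.078189+0.070743=0.3606
k=4 src: inc=0.070743, refl=0.070743·0.777778=0.0550; V=0.289830+0.070743+0.055022=0.4156
k=5 load: inc=0.055022, refl=0.055022·0.904762=0.0498; V=0.360572+0.055022+0.049782=0.4654
k=6 src: inc=0.049782, refl=0.049782·0.777778=0.0387; V=0.415594+0.049782+0.038719=0.5041
k=7 load: inc=0.038719, refl=0.038719·0.904762=0.0350; V=0.465376+0.038719+0.035032=0.5391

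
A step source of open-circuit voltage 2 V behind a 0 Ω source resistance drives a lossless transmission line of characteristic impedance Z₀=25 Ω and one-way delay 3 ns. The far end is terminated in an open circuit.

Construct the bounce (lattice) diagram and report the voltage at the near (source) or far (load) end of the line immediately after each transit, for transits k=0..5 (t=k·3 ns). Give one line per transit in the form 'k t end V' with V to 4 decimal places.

Γ_L=1.000000, Γ_S=-1.000000; launch V₁=2·25/25=2.000000
k=0 src: V=2.0000
k=1 load: inc=2.000000, refl=2.000000·1.000000=2.0000; V=0.000000+2.000000+2.000000=4.0000
k=2 src: inc=2.000000, refl=2.000000·-1.000000=-2.0000; V=2.000000+2.000000+-2.000000=2.0000
k=3 load: inc=-2.000000, refl=-2.000000·1.000000=-2.0000; V=4.000000+-2.000000+-2.000000=0.0000
k=4 src: inc=-2.000000, refl=-2.000000·-1.000000=2.0000; V=2.000000+-2.000000+2.000000=2.0000
k=5 load: inc=2.000000, refl=2.000000·1.000000=2.0000; V=0.000000+2.000000+2.000000=4.0000

0 0 source 2.0000
1 3 load 4.0000
2 6 source 2.0000
3 9 load 0.0000
4 12 source 2.0000
5 15 load 4.0000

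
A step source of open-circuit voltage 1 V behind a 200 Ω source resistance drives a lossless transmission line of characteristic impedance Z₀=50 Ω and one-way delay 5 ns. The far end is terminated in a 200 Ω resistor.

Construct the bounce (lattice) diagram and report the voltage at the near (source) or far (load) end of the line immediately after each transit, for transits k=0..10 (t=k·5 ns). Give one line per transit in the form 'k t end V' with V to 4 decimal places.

Γ_L=0.600000, Γ_S=0.600000; launch V₁=1·50/250=0.200000
k=0 src: V=0.2000
k=1 load: inc=0.200000, refl=0.200000·0.600000=0.1200; V=0.000000+0.200000+0.120000=0.3200
k=2 src: inc=0.120000, refl=0.120000·0.600000=0.0720; V=0.200000+0.120000+0.072000=0.3920
k=3 load: inc=0.072000, refl=0.072000·0.600000=0.0432; V=0.320000+0.072000+0.043200=0.4352
k=4 src: inc=0.043200, refl=0.043200·0.600000=0.0259; V=0.392000+0.043200+0.025920=0.4611
k=5 load: inc=0.025920, refl=0.025920·0.600000=0.0156; V=0.435200+0.025920+0.015552=0.4767
k=6 src: inc=0.015552, refl=0.015552·0.600000=0.0093; V=0.461120+0.015552+0.009331=0.4860
k=7 load: inc=0.009331, refl=0.009331·0.600000=0.0056; V=0.476672+0.009331+0.005599=0.4916
k=8 src: inc=0.005599, refl=0.005599·0.600000=0.0034; V=0.486003+0.005599+0.003359=0.4950
k=9 load: inc=0.003359, refl=0.003359·0.600000=0.0020; V=0.491602+0.003359+0.002016=0.4970
k=10 src: inc=0.002016, refl=0.002016·0.600000=0.0012; V=0.494961+0.002016+0.001209=0.4982

0 0 source 0.2000
1 5 load 0.3200
2 10 source 0.3920
3 15 load 0.4352
4 20 source 0.4611
5 25 load 0.4767
6 30 source 0.4860
7 35 load 0.4916
8 40 source 0.4950
9 45 load 0.4970
10 50 source 0.4982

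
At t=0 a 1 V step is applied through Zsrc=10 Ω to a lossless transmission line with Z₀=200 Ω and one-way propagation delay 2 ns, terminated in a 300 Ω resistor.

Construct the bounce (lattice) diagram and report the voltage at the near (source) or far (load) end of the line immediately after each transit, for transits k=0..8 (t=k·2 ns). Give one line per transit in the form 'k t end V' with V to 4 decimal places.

Γ_L=0.200000, Γ_S=-0.904762; launch V₁=1·200/210=0.952381
k=0 src: V=0.9524
k=1 load: inc=0.952381, refl=0.952381·0.200000=0.1905; V=0.000000+0.952381+0.190476=1.1429
k=2 src: inc=0.190476, refl=0.190476·-0.904762=-0.1723; V=0.952381+0.190476+-0.172336=0.9705
k=3 load: inc=-0.172336, refl=-0.172336·0.200000=-0.0345; V=1.142857+-0.172336+-0.034467=0.9361
k=4 src: inc=-0.034467, refl=-0.034467·-0.904762=0.0312; V=0.970522+-0.034467+0.031185=0.9672
k=5 load: inc=0.031185, refl=0.031185·0.200000=0.0062; V=0.936054+0.031185+0.006237=0.9735
k=6 src: inc=0.006237, refl=0.006237·-0.904762=-0.0056; V=0.967239+0.006237+-0.005643=0.9678
k=7 load: inc=-0.005643, refl=-0.005643·0.200000=-0.0011; V=0.973476+-0.005643+-0.001129=0.9667
k=8 src: inc=-0.001129, refl=-0.001129·-0.904762=0.0010; V=0.967833+-0.001129+0.001021=0.9677

0 0 source 0.9524
1 2 load 1.1429
2 4 source 0.9705
3 6 load 0.9361
4 8 source 0.9672
5 10 load 0.9735
6 12 source 0.9678
7 14 load 0.9667
8 16 source 0.9677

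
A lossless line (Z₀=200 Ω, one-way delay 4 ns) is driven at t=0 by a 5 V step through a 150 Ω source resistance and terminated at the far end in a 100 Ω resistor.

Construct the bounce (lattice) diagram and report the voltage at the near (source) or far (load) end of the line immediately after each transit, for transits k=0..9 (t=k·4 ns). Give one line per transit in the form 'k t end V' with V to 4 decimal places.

Γ_L=-0.333333, Γ_S=-0.142857; launch V₁=5·200/350=2.857143
k=0 src: V=2.8571
k=1 load: inc=2.857143, refl=2.857143·-0.333333=-0.9524; V=0.000000+2.857143+-0.952381=1.9048
k=2 src: inc=-0.952381, refl=-0.952381·-0.142857=0.1361; V=2.857143+-0.952381+0.136054=2.0408
k=3 load: inc=0.136054, refl=0.136054·-0.333333=-0.0454; V=1.904762+0.136054+-0.045351=1.9955
k=4 src: inc=-0.045351, refl=-0.045351·-0.142857=0.0065; V=2.040816+-0.045351+0.006479=2.0019
k=5 load: inc=0.006479, refl=0.006479·-0.333333=-0.0022; V=1.995465+0.006479+-0.002160=1.9998
k=6 src: inc=-0.002160, refl=-0.002160·-0.142857=0.0003; V=2.001944+-0.002160+0.000309=2.0001
k=7 load: inc=0.000309, refl=0.000309·-0.333333=-0.0001; V=1.999784+0.000309+-0.000103=2.0000
k=8 src: inc=-0.000103, refl=-0.000103·-0.142857=0.0000; V=2.000093+-0.000103+0.000015=2.0000
k=9 load: inc=0.000015, refl=0.000015·-0.333333=-0.0000; V=1.999990+0.000015+-0.000005=2.0000

0 0 source 2.8571
1 4 load 1.9048
2 8 source 2.0408
3 12 load 1.9955
4 16 source 2.0019
5 20 load 1.9998
6 24 source 2.0001
7 28 load 2.0000
8 32 source 2.0000
9 36 load 2.0000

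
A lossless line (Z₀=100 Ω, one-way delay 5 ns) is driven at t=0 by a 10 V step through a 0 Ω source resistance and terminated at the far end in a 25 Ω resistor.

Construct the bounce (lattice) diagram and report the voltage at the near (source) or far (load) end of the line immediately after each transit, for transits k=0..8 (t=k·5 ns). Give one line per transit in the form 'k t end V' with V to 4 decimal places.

Γ_L=-0.600000, Γ_S=-1.000000; launch V₁=10·100/100=10.000000
k=0 src: V=10.0000
k=1 load: inc=10.000000, refl=10.000000·-0.600000=-6.0000; V=0.000000+10.000000+-6.000000=4.0000
k=2 src: inc=-6.000000, refl=-6.000000·-1.000000=6.0000; V=10.000000+-6.000000+6.000000=10.0000
k=3 load: inc=6.000000, refl=6.000000·-0.600000=-3.6000; V=4.000000+6.000000+-3.600000=6.4000
k=4 src: inc=-3.600000, refl=-3.600000·-1.000000=3.6000; V=10.000000+-3.600000+3.600000=10.0000
k=5 load: inc=3.600000, refl=3.600000·-0.600000=-2.1600; V=6.400000+3.600000+-2.160000=7.8400
k=6 src: inc=-2.160000, refl=-2.160000·-1.000000=2.1600; V=10.000000+-2.160000+2.160000=10.0000
k=7 load: inc=2.160000, refl=2.160000·-0.600000=-1.2960; V=7.840000+2.160000+-1.296000=8.7040
k=8 src: inc=-1.296000, refl=-1.296000·-1.000000=1.2960; V=10.000000+-1.296000+1.296000=10.0000

0 0 source 10.0000
1 5 load 4.0000
2 10 source 10.0000
3 15 load 6.4000
4 20 source 10.0000
5 25 load 7.8400
6 30 source 10.0000
7 35 load 8.7040
8 40 source 10.0000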